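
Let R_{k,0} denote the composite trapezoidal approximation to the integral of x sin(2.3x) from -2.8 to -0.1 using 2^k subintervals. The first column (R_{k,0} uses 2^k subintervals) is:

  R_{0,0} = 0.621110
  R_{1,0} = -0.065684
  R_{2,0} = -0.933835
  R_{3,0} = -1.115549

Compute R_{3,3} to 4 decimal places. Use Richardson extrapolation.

-1.1712

Richardson extrapolation on the trapezoidal column (denominator 4−1=3):
R_{1,1} = (4·(-0.065684) − 0.621110) / 3 = -0.294615
R_{2,1} = (4·(-0.933835) − (-0.065684)) / 3 = -1.223219
R_{3,1} = (4·(-1.115549) − (-0.933835)) / 3 = -1.176120
R_{2,2} = -1.223219 + (-1.223219 − (-0.294615))/15 = -1.285126
R_{3,2} = -1.176120 + (-1.176120 − (-1.223219))/15 = -1.172980
R_{3,3} = (64·(-1.172980) − (-1.285126)) / 63 = -1.171200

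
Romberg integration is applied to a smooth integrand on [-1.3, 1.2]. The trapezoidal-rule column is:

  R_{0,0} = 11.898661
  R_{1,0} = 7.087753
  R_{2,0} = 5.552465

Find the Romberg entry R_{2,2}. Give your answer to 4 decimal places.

5.0111

R_{1,1} = 7.087753 + (7.087753 − 11.898661)/3 = 5.484117
R_{2,1} = 5.552465 + (5.552465 − 7.087753)/3 = 5.040702
R_{2,2} = 5.040702 + (5.040702 − 5.484117)/15 = 5.011141
(Column j=1 coincides with Simpson's rule on the same nodes.)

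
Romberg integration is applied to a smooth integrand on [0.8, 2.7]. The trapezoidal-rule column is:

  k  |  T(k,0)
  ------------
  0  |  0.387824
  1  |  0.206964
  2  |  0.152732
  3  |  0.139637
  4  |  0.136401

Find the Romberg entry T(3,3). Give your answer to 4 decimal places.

0.1353

T(1,1) = 0.206964 + (0.206964 − 0.387824)/3 = 0.146677
T(2,1) = 0.152732 + (0.152732 − 0.206964)/3 = 0.134655
T(3,1) = (4·0.139637 − 0.152732) / 3 = 0.135272
T(2,2) = 0.134655 + (0.134655 − 0.146677)/15 = 0.133854
T(3,2) = 0.135272 + (0.135272 − 0.134655)/15 = 0.135313
T(3,3) = 0.135313 + (0.135313 − 0.133854)/63 = 0.135336
(Column j=1 coincides with Simpson's rule on the same nodes.)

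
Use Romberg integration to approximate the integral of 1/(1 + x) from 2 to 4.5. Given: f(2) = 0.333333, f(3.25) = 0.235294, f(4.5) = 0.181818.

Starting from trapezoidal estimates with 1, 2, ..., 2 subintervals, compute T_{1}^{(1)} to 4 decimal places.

0.6068

T_{0}^{(0)} (trapezoid, 1 panel, h=2.5000): 0.643939
T_{1}^{(0)} (trapezoid, 2 panels, h=1.2500): 0.616087
T_{1}^{(1)} = 0.616087 + (0.616087 − 0.643939)/3 = 0.606803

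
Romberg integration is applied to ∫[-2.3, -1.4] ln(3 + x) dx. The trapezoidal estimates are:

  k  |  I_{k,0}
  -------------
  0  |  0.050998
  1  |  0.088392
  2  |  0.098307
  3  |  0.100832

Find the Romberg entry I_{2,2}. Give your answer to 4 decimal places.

Richardson extrapolation on the trapezoidal column (denominator 4−1=3):
I_{1,1} = 0.088392 + (0.088392 − 0.050998)/3 = 0.100857
I_{2,1} = (4·0.098307 − 0.088392) / 3 = 0.101612
I_{2,2} = (16·0.101612 − 0.100857) / 15 = 0.101662

0.1017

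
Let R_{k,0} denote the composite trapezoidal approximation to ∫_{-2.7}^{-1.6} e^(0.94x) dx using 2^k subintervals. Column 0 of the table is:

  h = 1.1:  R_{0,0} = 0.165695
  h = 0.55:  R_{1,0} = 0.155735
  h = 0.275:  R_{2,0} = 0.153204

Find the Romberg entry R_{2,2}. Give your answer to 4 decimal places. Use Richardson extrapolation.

Richardson extrapolation on the trapezoidal column (denominator 4−1=3):
R_{1,1} = (4·0.155735 − 0.165695) / 3 = 0.152415
R_{2,1} = (4·0.153204 − 0.155735) / 3 = 0.152360
R_{2,2} = (16·0.152360 − 0.152415) / 15 = 0.152356
(Column j=1 coincides with Simpson's rule on the same nodes.)

0.1524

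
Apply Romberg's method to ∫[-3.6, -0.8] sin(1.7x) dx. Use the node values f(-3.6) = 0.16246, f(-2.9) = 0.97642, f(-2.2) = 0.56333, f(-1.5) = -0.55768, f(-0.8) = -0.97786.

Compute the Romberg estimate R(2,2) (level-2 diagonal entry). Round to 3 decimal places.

R(0,0) (trapezoid, 1 panel, h=2.8000): -1.14156
R(1,0) (trapezoid, 2 panels, h=1.4000): 0.21788
R(2,0) (trapezoid, 4 panels, h=0.7000): 0.40206
R(1,1) = 0.21788 + (0.21788 − (-1.14156))/3 = 0.67103
R(2,1) = 0.40206 + (0.40206 − 0.21788)/3 = 0.46345
R(2,2) = 0.46345 + (0.46345 − 0.67103)/15 = 0.44961

0.450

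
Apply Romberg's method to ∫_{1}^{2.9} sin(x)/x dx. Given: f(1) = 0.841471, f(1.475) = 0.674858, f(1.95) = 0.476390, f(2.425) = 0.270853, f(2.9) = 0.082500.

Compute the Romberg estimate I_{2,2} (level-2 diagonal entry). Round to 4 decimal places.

0.8961

I_{0,0} (trapezoid, 1 panel, h=1.9000): 0.877772
I_{1,0} (trapezoid, 2 panels, h=0.9500): 0.891457
I_{2,0} (trapezoid, 4 panels, h=0.4750): 0.894941
I_{1,1} = 0.891457 + (0.891457 − 0.877772)/3 = 0.896019
I_{2,1} = 0.894941 + (0.894941 − 0.891457)/3 = 0.896102
I_{2,2} = 0.896102 + (0.896102 − 0.896019)/15 = 0.896108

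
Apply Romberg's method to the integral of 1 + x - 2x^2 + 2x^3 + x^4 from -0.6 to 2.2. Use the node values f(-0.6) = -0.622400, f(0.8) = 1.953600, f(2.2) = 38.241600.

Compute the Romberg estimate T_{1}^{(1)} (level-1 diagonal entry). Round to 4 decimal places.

21.2023

T_{0}^{(0)} (trapezoid, 1 panel, h=2.8000): 52.666880
T_{1}^{(0)} (trapezoid, 2 panels, h=1.4000): 29.068480
T_{1}^{(1)} = 29.068480 + (29.068480 − 52.666880)/3 = 21.202347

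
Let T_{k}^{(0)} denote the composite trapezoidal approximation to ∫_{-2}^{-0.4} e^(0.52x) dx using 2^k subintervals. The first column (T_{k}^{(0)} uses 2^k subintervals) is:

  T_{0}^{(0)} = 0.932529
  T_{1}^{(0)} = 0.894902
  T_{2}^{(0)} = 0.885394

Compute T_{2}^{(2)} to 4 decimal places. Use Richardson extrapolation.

0.8822

T_{1}^{(1)} = (4·0.894902 − 0.932529) / 3 = 0.882360
T_{2}^{(1)} = 0.885394 + (0.885394 − 0.894902)/3 = 0.882225
T_{2}^{(2)} = (16·0.882225 − 0.882360) / 15 = 0.882216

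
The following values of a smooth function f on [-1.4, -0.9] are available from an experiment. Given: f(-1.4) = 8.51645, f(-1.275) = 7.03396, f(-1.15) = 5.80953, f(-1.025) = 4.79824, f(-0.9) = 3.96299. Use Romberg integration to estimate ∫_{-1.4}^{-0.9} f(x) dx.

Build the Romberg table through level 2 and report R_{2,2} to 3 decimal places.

R_{0,0} (trapezoid, 1 panel, h=0.5000): 3.11986
R_{1,0} (trapezoid, 2 panels, h=0.2500): 3.01231
R_{2,0} (trapezoid, 4 panels, h=0.1250): 2.98518
R_{1,1} = 3.01231 + (3.01231 − 3.11986)/3 = 2.97646
R_{2,1} = 2.98518 + (2.98518 − 3.01231)/3 = 2.97614
R_{2,2} = 2.97614 + (2.97614 − 2.97646)/15 = 2.97612

2.976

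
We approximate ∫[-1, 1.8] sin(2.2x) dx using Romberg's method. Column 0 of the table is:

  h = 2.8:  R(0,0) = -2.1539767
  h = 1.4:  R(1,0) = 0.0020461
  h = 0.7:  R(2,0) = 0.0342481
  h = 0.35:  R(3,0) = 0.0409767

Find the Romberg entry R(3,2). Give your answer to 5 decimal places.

0.04310

Richardson extrapolation on the trapezoidal column (denominator 4−1=3):
R(2,1) = 0.0342481 + (0.0342481 − 0.0020461)/3 = 0.0449821
R(3,1) = (4·0.0409767 − 0.0342481) / 3 = 0.0432196
R(3,2) = (16·0.0432196 − 0.0449821) / 15 = 0.0431021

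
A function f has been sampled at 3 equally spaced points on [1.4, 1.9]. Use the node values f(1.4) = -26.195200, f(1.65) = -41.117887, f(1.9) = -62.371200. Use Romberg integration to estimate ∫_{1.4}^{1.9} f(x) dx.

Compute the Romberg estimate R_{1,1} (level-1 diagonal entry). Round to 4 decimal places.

-21.0865

R_{0,0} (trapezoid, 1 panel, h=0.5000): -22.141600
R_{1,0} (trapezoid, 2 panels, h=0.2500): -21.350272
R_{1,1} = -21.350272 + (-21.350272 − (-22.141600))/3 = -21.086496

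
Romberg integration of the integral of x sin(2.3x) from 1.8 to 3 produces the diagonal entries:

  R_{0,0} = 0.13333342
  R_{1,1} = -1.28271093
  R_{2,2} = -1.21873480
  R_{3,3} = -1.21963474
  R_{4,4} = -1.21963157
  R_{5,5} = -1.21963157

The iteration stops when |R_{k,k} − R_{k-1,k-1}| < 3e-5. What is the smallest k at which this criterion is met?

|R_{1,1} − R_{0,0}| = 1.41604435 ≥ 3e-5
|R_{2,2} − R_{1,1}| = 0.06397613 ≥ 3e-5
|R_{3,3} − R_{2,2}| = 0.00089994 ≥ 3e-5
|R_{4,4} − R_{3,3}| = 0.00000317 < 3e-5

k = 4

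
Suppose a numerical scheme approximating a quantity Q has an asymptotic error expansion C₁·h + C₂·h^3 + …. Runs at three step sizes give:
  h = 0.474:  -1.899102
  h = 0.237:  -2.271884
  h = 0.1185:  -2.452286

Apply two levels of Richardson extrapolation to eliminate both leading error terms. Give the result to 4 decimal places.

-2.6310

First eliminate the h term (factor 2^1 = 2):
  B₁ = (2·(-2.271884) − (-1.899102))/1 = -2.644666
  B₂ = (2·(-2.452286) − (-2.271884))/1 = -2.632688
Then eliminate the h^3 term (factor 2^3 = 8):
  (8·(-2.632688) − (-2.644666))/7 = -2.630977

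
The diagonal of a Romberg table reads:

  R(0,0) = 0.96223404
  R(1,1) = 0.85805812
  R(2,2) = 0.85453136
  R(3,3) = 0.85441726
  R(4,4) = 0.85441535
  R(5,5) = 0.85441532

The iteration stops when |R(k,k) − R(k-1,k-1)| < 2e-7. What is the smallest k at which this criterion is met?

|R(1,1) − R(0,0)| = 0.10417592 ≥ 2e-7
|R(2,2) − R(1,1)| = 0.00352676 ≥ 2e-7
|R(3,3) − R(2,2)| = 0.00011410 ≥ 2e-7
|R(4,4) − R(3,3)| = 0.00000191 ≥ 2e-7
|R(5,5) − R(4,4)| = 0.00000003 < 2e-7

k = 5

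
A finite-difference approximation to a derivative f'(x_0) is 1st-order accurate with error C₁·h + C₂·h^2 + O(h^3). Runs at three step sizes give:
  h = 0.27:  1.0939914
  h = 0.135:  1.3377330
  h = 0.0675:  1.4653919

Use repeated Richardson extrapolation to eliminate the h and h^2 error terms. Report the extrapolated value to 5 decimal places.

First eliminate the h term (factor 2^1 = 2):
  B₁ = (2·1.3377330 − 1.0939914)/1 = 1.5814746
  B₂ = (2·1.4653919 − 1.3377330)/1 = 1.5930508
Then eliminate the h^2 term (factor 2^2 = 4):
  (4·1.5930508 − 1.5814746)/3 = 1.5969095

1.59691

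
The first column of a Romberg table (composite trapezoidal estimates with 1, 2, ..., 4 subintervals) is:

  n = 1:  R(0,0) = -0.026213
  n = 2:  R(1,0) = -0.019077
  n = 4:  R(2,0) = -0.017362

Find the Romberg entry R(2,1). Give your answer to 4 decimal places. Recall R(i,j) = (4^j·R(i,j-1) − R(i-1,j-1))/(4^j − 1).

-0.0168

R(2,1) = -0.017362 + (-0.017362 − (-0.019077))/3 = -0.016790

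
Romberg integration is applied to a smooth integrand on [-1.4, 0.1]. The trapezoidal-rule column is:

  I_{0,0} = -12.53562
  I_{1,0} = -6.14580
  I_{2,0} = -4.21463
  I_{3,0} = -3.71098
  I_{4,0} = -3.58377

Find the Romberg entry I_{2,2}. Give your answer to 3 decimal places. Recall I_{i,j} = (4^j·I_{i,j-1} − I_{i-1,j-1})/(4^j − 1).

Richardson extrapolation on the trapezoidal column (denominator 4−1=3):
I_{1,1} = (4·(-6.14580) − (-12.53562)) / 3 = -4.01586
I_{2,1} = -4.21463 + (-4.21463 − (-6.14580))/3 = -3.57091
I_{2,2} = (16·(-3.57091) − (-4.01586)) / 15 = -3.54125
(Column j=1 coincides with Simpson's rule on the same nodes.)

-3.541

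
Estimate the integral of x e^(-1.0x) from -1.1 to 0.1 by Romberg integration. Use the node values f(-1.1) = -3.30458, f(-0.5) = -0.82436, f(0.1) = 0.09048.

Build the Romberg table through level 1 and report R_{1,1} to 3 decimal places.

-1.302

R_{0,0} (trapezoid, 1 panel, h=1.2000): -1.92846
R_{1,0} (trapezoid, 2 panels, h=0.6000): -1.45885
R_{1,1} = -1.45885 + (-1.45885 − (-1.92846))/3 = -1.30231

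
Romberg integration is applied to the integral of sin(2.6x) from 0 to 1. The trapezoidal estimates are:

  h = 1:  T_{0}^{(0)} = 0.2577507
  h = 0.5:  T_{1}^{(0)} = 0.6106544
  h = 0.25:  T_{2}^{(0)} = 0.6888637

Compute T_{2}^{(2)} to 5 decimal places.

0.71404

Richardson extrapolation on the trapezoidal column (denominator 4−1=3):
T_{1}^{(1)} = 0.6106544 + (0.6106544 − 0.2577507)/3 = 0.7282890
T_{2}^{(1)} = 0.6888637 + (0.6888637 − 0.6106544)/3 = 0.7149335
T_{2}^{(2)} = 0.7149335 + (0.7149335 − 0.7282890)/15 = 0.7140431
(Column j=1 coincides with Simpson's rule on the same nodes.)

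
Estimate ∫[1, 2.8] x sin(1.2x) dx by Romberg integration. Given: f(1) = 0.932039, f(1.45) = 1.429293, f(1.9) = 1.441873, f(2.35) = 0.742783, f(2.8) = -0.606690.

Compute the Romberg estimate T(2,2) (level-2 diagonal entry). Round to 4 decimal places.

T(0,0) (trapezoid, 1 panel, h=1.8000): 0.292814
T(1,0) (trapezoid, 2 panels, h=0.9000): 1.444093
T(2,0) (trapezoid, 4 panels, h=0.4500): 1.699481
T(1,1) = 1.444093 + (1.444093 − 0.292814)/3 = 1.827853
T(2,1) = 1.699481 + (1.699481 − 1.444093)/3 = 1.784610
T(2,2) = 1.784610 + (1.784610 − 1.827853)/15 = 1.781727

1.7817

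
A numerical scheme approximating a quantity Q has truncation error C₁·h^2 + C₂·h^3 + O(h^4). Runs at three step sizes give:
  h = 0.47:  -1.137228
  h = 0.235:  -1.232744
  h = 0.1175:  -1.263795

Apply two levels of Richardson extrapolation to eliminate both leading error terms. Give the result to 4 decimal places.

First eliminate the h^2 term (factor 2^2 = 4):
  B₁ = (4·(-1.232744) − (-1.137228))/3 = -1.264583
  B₂ = (4·(-1.263795) − (-1.232744))/3 = -1.274145
Then eliminate the h^3 term (factor 2^3 = 8):
  (8·(-1.274145) − (-1.264583))/7 = -1.275511

-1.2755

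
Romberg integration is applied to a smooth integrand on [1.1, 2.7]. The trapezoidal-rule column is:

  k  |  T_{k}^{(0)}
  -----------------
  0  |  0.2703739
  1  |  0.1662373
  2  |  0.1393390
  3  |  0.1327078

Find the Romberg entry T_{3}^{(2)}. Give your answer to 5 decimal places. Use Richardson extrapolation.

T_{2}^{(1)} = (4·0.1393390 − 0.1662373) / 3 = 0.1303729
T_{3}^{(1)} = (4·0.1327078 − 0.1393390) / 3 = 0.1304974
T_{3}^{(2)} = 0.1304974 + (0.1304974 − 0.1303729)/15 = 0.1305057

0.13051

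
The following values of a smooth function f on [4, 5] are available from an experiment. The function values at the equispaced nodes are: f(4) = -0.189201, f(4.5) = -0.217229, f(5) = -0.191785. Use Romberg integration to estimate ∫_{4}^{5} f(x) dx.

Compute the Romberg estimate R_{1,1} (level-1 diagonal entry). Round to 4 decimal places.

-0.2083

R_{0,0} (trapezoid, 1 panel, h=1.0000): -0.190493
R_{1,0} (trapezoid, 2 panels, h=0.5000): -0.203861
R_{1,1} = -0.203861 + (-0.203861 − (-0.190493))/3 = -0.208317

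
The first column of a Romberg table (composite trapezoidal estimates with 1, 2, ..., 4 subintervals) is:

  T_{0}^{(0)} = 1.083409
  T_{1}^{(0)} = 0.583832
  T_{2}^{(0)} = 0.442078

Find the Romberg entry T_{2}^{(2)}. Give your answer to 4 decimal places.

Richardson extrapolation on the trapezoidal column (denominator 4−1=3):
T_{1}^{(1)} = 0.583832 + (0.583832 − 1.083409)/3 = 0.417306
T_{2}^{(1)} = (4·0.442078 − 0.583832) / 3 = 0.394827
T_{2}^{(2)} = 0.394827 + (0.394827 − 0.417306)/15 = 0.393328

0.3933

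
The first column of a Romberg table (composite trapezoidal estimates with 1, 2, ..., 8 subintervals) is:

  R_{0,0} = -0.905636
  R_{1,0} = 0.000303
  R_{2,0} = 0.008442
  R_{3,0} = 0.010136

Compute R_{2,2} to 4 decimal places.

-0.0083

R_{1,1} = 0.000303 + (0.000303 − (-0.905636))/3 = 0.302283
R_{2,1} = (4·0.008442 − 0.000303) / 3 = 0.011155
R_{2,2} = (16·0.011155 − 0.302283) / 15 = -0.008254
(Column j=1 coincides with Simpson's rule on the same nodes.)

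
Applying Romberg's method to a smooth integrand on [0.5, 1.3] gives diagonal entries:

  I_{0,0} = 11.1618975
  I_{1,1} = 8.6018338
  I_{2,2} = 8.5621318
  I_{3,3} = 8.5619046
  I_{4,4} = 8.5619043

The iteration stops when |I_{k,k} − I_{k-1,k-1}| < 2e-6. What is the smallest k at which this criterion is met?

|I_{1,1} − I_{0,0}| = 2.5600637 ≥ 2e-6
|I_{2,2} − I_{1,1}| = 0.0397020 ≥ 2e-6
|I_{3,3} − I_{2,2}| = 0.0002272 ≥ 2e-6
|I_{4,4} − I_{3,3}| = 0.0000003 < 2e-6

k = 4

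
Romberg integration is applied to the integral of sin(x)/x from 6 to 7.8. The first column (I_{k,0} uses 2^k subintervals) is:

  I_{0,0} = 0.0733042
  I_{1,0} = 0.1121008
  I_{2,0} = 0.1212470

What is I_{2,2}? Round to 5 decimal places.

I_{1,1} = 0.1121008 + (0.1121008 − 0.0733042)/3 = 0.1250330
I_{2,1} = 0.1212470 + (0.1212470 − 0.1121008)/3 = 0.1242957
I_{2,2} = (16·0.1242957 − 0.1250330) / 15 = 0.1242465

0.12425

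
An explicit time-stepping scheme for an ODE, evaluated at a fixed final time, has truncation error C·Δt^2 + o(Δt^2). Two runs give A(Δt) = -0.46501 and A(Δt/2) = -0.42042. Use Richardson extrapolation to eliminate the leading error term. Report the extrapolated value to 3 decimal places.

-0.406

The leading error scales as Δt^2; refining by a factor of 2 reduces it by 2^2 = 4.
Extrapolated value = (4·A(Δt/2) − A(Δt)) / (4 − 1)
= (4·(-0.42042) − (-0.46501)) / 3
= -1.21667 / 3 = -0.40556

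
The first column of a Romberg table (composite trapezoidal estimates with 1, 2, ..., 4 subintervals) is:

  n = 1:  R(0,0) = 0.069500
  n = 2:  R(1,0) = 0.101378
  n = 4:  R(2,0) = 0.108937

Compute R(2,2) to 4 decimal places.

0.1114

Richardson extrapolation on the trapezoidal column (denominator 4−1=3):
R(1,1) = (4·0.101378 − 0.069500) / 3 = 0.112004
R(2,1) = 0.108937 + (0.108937 − 0.101378)/3 = 0.111457
R(2,2) = (16·0.111457 − 0.112004) / 15 = 0.111421
(Column j=1 coincides with Simpson's rule on the same nodes.)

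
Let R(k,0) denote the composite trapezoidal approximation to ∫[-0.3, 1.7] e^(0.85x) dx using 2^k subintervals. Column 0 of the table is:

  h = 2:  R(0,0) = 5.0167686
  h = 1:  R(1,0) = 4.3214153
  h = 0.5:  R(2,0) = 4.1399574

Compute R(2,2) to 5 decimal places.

Richardson extrapolation on the trapezoidal column (denominator 4−1=3):
R(1,1) = (4·4.3214153 − 5.0167686) / 3 = 4.0896309
R(2,1) = (4·4.1399574 − 4.3214153) / 3 = 4.0794714
R(2,2) = 4.0794714 + (4.0794714 − 4.0896309)/15 = 4.0787941

4.07879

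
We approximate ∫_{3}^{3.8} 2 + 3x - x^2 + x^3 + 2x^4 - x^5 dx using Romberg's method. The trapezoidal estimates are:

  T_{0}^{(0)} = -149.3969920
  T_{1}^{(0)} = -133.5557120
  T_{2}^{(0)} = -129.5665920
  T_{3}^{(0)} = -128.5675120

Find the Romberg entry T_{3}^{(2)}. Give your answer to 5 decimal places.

T_{2}^{(1)} = -129.5665920 + (-129.5665920 − (-133.5557120))/3 = -128.2368853
T_{3}^{(1)} = -128.5675120 + (-128.5675120 − (-129.5665920))/3 = -128.2344853
T_{3}^{(2)} = (16·(-128.2344853) − (-128.2368853)) / 15 = -128.2343253
(Column j=1 coincides with Simpson's rule on the same nodes.)

-128.23433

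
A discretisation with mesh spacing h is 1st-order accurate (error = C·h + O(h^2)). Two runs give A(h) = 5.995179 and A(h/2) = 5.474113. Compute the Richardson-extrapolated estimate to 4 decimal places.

The leading error scales as h; refining by a factor of 2 reduces it by 2^1 = 2.
Extrapolated value = (2·A(h/2) − A(h)) / (2 − 1)
= (2·5.474113 − 5.995179) / 1
= 4.953047 / 1 = 4.953047

4.9530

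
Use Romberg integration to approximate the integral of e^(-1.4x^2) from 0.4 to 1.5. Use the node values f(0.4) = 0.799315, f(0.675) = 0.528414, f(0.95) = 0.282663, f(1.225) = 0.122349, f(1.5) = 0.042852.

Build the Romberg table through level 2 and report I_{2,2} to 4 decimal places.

0.3680

I_{0,0} (trapezoid, 1 panel, h=1.1000): 0.463192
I_{1,0} (trapezoid, 2 panels, h=0.5500): 0.387061
I_{2,0} (trapezoid, 4 panels, h=0.2750): 0.372490
I_{1,1} = 0.387061 + (0.387061 − 0.463192)/3 = 0.361684
I_{2,1} = 0.372490 + (0.372490 − 0.387061)/3 = 0.367633
I_{2,2} = 0.367633 + (0.367633 − 0.361684)/15 = 0.368030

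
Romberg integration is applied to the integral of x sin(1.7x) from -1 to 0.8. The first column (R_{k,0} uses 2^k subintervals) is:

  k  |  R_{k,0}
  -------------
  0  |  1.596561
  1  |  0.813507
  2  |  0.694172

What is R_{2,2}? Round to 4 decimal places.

0.6612

Richardson extrapolation on the trapezoidal column (denominator 4−1=3):
R_{1,1} = (4·0.813507 − 1.596561) / 3 = 0.552489
R_{2,1} = (4·0.694172 − 0.813507) / 3 = 0.654394
R_{2,2} = (16·0.654394 − 0.552489) / 15 = 0.661188
(Column j=1 coincides with Simpson's rule on the same nodes.)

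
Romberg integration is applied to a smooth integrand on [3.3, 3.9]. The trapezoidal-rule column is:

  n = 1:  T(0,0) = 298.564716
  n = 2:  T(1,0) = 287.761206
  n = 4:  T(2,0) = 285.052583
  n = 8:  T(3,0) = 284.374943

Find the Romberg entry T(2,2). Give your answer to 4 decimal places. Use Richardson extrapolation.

284.1490

Richardson extrapolation on the trapezoidal column (denominator 4−1=3):
T(1,1) = 287.761206 + (287.761206 − 298.564716)/3 = 284.160036
T(2,1) = 285.052583 + (285.052583 − 287.761206)/3 = 284.149709
T(2,2) = (16·284.149709 − 284.160036) / 15 = 284.149021
(Column j=1 coincides with Simpson's rule on the same nodes.)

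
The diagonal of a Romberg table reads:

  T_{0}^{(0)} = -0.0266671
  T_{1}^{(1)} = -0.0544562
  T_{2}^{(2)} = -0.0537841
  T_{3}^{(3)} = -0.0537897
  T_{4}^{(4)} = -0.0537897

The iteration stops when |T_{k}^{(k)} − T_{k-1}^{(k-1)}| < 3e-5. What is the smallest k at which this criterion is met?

k = 3

|T_{1}^{(1)} − T_{0}^{(0)}| = 0.0277891 ≥ 3e-5
|T_{2}^{(2)} − T_{1}^{(1)}| = 0.0006721 ≥ 3e-5
|T_{3}^{(3)} − T_{2}^{(2)}| = 0.0000056 < 3e-5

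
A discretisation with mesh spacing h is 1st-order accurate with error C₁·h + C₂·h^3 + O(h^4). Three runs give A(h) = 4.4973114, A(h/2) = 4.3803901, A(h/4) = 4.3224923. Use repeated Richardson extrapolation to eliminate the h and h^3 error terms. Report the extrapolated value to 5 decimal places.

4.26476

First eliminate the h term (factor 2^1 = 2):
  B₁ = (2·4.3803901 − 4.4973114)/1 = 4.2634688
  B₂ = (2·4.3224923 − 4.3803901)/1 = 4.2645945
Then eliminate the h^3 term (factor 2^3 = 8):
  (8·4.2645945 − 4.2634688)/7 = 4.2647553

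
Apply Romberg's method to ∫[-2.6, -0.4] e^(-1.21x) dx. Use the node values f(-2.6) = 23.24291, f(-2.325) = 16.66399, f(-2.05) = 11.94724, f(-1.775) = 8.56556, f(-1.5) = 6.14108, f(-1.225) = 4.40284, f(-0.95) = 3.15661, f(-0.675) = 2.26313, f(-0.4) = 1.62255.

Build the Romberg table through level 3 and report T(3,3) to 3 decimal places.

T(0,0) (trapezoid, 1 panel, h=2.2000): 27.35201
T(1,0) (trapezoid, 2 panels, h=1.1000): 20.43119
T(2,0) (trapezoid, 4 panels, h=0.5500): 18.52271
T(3,0) (trapezoid, 8 panels, h=0.2750): 18.03262
T(1,1) = 20.43119 + (20.43119 − 27.35201)/3 = 18.12425
T(2,1) = 18.52271 + (18.52271 − 20.43119)/3 = 17.88655
T(3,1) = 18.03262 + (18.03262 − 18.52271)/3 = 17.86926
T(2,2) = 17.88655 + (17.88655 − 18.12425)/15 = 17.87070
T(3,2) = 17.86926 + (17.86926 − 17.88655)/15 = 17.86811
T(3,3) = 17.86811 + (17.86811 − 17.87070)/63 = 17.86807

17.868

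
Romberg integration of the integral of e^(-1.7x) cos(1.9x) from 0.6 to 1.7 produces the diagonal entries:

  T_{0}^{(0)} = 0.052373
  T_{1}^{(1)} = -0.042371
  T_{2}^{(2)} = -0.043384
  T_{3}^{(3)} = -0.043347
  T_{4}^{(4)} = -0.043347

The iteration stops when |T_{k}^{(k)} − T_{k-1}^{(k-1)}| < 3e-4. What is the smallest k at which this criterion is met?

|T_{1}^{(1)} − T_{0}^{(0)}| = 0.094744 ≥ 3e-4
|T_{2}^{(2)} − T_{1}^{(1)}| = 0.001013 ≥ 3e-4
|T_{3}^{(3)} − T_{2}^{(2)}| = 0.000037 < 3e-4

k = 3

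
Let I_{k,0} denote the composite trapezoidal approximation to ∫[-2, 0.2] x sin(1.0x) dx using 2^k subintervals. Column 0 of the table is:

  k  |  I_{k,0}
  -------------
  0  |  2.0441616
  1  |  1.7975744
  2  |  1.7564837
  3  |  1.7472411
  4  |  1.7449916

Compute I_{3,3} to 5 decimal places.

1.74425

I_{1,1} = 1.7975744 + (1.7975744 − 2.0441616)/3 = 1.7153787
I_{2,1} = 1.7564837 + (1.7564837 − 1.7975744)/3 = 1.7427868
I_{3,1} = 1.7472411 + (1.7472411 − 1.7564837)/3 = 1.7441602
I_{2,2} = (16·1.7427868 − 1.7153787) / 15 = 1.7446140
I_{3,2} = 1.7441602 + (1.7441602 − 1.7427868)/15 = 1.7442518
I_{3,3} = (64·1.7442518 − 1.7446140) / 63 = 1.7442461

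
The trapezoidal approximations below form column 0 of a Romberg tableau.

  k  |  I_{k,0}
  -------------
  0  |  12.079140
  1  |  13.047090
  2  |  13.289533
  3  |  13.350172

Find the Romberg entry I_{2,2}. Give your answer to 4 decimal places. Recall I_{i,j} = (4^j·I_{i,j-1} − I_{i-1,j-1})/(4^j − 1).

I_{1,1} = (4·13.047090 − 12.079140) / 3 = 13.369740
I_{2,1} = 13.289533 + (13.289533 − 13.047090)/3 = 13.370347
I_{2,2} = (16·13.370347 − 13.369740) / 15 = 13.370387

13.3704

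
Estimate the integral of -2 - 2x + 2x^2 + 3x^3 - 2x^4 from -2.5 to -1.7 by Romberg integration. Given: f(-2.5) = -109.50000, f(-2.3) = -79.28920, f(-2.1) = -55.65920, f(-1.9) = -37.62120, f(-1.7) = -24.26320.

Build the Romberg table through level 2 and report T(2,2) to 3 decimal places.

-47.515

T(0,0) (trapezoid, 1 panel, h=0.8000): -53.50528
T(1,0) (trapezoid, 2 panels, h=0.4000): -49.01632
T(2,0) (trapezoid, 4 panels, h=0.2000): -47.89024
T(1,1) = -49.01632 + (-49.01632 − (-53.50528))/3 = -47.52000
T(2,1) = -47.89024 + (-47.89024 − (-49.01632))/3 = -47.51488
T(2,2) = -47.51488 + (-47.51488 − (-47.52000))/15 = -47.51454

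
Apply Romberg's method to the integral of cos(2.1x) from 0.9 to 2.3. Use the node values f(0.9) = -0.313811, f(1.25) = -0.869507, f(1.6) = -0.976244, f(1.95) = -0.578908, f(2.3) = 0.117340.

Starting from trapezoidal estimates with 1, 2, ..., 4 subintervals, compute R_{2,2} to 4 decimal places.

R_{0,0} (trapezoid, 1 panel, h=1.4000): -0.137530
R_{1,0} (trapezoid, 2 panels, h=0.7000): -0.752136
R_{2,0} (trapezoid, 4 panels, h=0.3500): -0.883013
R_{1,1} = -0.752136 + (-0.752136 − (-0.137530))/3 = -0.957005
R_{2,1} = -0.883013 + (-0.883013 − (-0.752136))/3 = -0.926639
R_{2,2} = -0.926639 + (-0.926639 − (-0.957005))/15 = -0.924615

-0.9246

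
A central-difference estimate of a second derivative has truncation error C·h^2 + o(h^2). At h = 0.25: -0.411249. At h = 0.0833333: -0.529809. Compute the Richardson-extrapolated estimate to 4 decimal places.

-0.5446

The leading error scales as h^2; refining by a factor of 3 reduces it by 3^2 = 9.
Extrapolated value = (9·A(h/3) − A(h)) / (9 − 1)
= (9·(-0.529809) − (-0.411249)) / 8
= -4.357032 / 8 = -0.544629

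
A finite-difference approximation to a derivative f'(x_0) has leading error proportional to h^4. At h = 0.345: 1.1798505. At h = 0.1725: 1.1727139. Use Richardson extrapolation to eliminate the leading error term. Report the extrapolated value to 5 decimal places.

The leading error scales as h^4; refining by a factor of 2 reduces it by 2^4 = 16.
Extrapolated value = (16·A(h/2) − A(h)) / (16 − 1)
= (16·1.1727139 − 1.1798505) / 15
= 17.5835719 / 15 = 1.1722381

1.17224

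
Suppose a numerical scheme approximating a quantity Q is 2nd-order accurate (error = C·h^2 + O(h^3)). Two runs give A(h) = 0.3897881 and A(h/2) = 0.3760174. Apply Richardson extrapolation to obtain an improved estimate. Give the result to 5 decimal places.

0.37143

Extrapolated value = (4·A(h/2) − A(h)) / (4 − 1)
= (4·0.3760174 − 0.3897881) / 3
= 1.1142815 / 3 = 0.3714272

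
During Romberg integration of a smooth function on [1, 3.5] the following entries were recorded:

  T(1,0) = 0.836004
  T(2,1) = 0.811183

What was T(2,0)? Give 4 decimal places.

0.8174

From T(2,1) = (4·T(2,0) − T(1,0))/3, solve for T(2,0):
4·T(2,0) = 3·0.811183 + 0.836004 = 3.269553
T(2,0) = 0.817388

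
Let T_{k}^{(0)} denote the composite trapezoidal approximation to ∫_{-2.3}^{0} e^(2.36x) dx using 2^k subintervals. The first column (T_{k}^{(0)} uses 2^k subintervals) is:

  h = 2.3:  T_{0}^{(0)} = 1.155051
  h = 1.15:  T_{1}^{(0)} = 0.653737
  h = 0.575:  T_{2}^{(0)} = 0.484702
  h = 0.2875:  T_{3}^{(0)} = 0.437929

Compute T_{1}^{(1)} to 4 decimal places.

Richardson extrapolation on the trapezoidal column (denominator 4−1=3):
T_{1}^{(1)} = (4·0.653737 − 1.155051) / 3 = 0.486632
(Column j=1 coincides with Simpson's rule on the same nodes.)

0.4866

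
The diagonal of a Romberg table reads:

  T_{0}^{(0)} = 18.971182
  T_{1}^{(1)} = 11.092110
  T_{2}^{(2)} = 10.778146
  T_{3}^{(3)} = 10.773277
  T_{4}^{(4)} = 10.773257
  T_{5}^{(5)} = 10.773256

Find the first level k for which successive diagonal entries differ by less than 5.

k = 2

|T_{1}^{(1)} − T_{0}^{(0)}| = 7.879072 ≥ 5
|T_{2}^{(2)} − T_{1}^{(1)}| = 0.313964 < 5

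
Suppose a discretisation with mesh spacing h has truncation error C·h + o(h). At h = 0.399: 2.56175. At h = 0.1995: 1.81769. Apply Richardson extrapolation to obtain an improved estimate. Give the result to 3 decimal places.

The leading error scales as h; refining by a factor of 2 reduces it by 2^1 = 2.
Extrapolated value = (2·A(h/2) − A(h)) / (2 − 1)
= (2·1.81769 − 2.56175) / 1
= 1.07363 / 1 = 1.07363

1.074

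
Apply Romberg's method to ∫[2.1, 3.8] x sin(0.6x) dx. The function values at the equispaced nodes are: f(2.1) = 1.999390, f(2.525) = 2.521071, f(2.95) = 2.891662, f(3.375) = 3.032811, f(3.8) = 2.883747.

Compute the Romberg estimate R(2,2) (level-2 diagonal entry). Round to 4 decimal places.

4.6581

R(0,0) (trapezoid, 1 panel, h=1.7000): 4.150666
R(1,0) (trapezoid, 2 panels, h=0.8500): 4.533246
R(2,0) (trapezoid, 4 panels, h=0.4250): 4.627023
R(1,1) = 4.533246 + (4.533246 − 4.150666)/3 = 4.660773
R(2,1) = 4.627023 + (4.627023 − 4.533246)/3 = 4.658282
R(2,2) = 4.658282 + (4.658282 − 4.660773)/15 = 4.658116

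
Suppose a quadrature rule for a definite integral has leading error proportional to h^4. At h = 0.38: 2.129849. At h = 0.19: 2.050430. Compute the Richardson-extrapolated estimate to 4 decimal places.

Extrapolated value = (16·A(h/2) − A(h)) / (16 − 1)
= (16·2.050430 − 2.129849) / 15
= 30.677031 / 15 = 2.045135

2.0451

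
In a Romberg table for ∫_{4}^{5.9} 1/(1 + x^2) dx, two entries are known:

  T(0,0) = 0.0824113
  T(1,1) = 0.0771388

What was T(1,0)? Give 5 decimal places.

0.07846

From T(1,1) = (4·T(1,0) − T(0,0))/3, solve for T(1,0):
4·T(1,0) = 3·0.0771388 + 0.0824113 = 0.3138277
T(1,0) = 0.0784569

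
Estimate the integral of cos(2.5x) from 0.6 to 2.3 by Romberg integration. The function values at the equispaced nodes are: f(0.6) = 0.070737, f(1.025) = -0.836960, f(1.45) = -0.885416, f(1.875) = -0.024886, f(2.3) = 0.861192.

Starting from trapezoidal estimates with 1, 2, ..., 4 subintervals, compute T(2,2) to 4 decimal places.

-0.5984

T(0,0) (trapezoid, 1 panel, h=1.7000): 0.792140
T(1,0) (trapezoid, 2 panels, h=0.8500): -0.356534
T(2,0) (trapezoid, 4 panels, h=0.4250): -0.544551
T(1,1) = -0.356534 + (-0.356534 − 0.792140)/3 = -0.739425
T(2,1) = -0.544551 + (-0.544551 − (-0.356534))/3 = -0.607223
T(2,2) = -0.607223 + (-0.607223 − (-0.739425))/15 = -0.598410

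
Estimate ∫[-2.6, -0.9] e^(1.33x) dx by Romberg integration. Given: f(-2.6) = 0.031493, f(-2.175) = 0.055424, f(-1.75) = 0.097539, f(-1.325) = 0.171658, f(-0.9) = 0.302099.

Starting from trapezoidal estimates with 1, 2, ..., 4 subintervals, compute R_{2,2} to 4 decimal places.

0.2035

R_{0,0} (trapezoid, 1 panel, h=1.7000): 0.283553
R_{1,0} (trapezoid, 2 panels, h=0.8500): 0.224685
R_{2,0} (trapezoid, 4 panels, h=0.4250): 0.208852
R_{1,1} = 0.224685 + (0.224685 − 0.283553)/3 = 0.205062
R_{2,1} = 0.208852 + (0.208852 − 0.224685)/3 = 0.203574
R_{2,2} = 0.203574 + (0.203574 − 0.205062)/15 = 0.203475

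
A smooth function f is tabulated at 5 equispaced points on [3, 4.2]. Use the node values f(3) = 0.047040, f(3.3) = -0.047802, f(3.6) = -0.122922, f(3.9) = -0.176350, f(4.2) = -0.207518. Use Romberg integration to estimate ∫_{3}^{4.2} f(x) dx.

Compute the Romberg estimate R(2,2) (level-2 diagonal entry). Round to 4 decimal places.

R(0,0) (trapezoid, 1 panel, h=1.2000): -0.096287
R(1,0) (trapezoid, 2 panels, h=0.6000): -0.121897
R(2,0) (trapezoid, 4 panels, h=0.3000): -0.128194
R(1,1) = -0.121897 + (-0.121897 − (-0.096287))/3 = -0.130434
R(2,1) = -0.128194 + (-0.128194 − (-0.121897))/3 = -0.130293
R(2,2) = -0.130293 + (-0.130293 − (-0.130434))/15 = -0.130284

-0.1303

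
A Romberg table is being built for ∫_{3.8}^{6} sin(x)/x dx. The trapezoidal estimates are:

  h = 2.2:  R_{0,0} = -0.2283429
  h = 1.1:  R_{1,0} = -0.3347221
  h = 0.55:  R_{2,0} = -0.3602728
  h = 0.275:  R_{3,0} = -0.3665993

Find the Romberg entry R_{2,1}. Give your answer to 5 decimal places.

-0.36879

Richardson extrapolation on the trapezoidal column (denominator 4−1=3):
R_{2,1} = (4·(-0.3602728) − (-0.3347221)) / 3 = -0.3687897
(Column j=1 coincides with Simpson's rule on the same nodes.)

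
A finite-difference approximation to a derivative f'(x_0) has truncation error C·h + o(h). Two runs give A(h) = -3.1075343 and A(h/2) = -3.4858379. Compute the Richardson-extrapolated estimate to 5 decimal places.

-3.86414

Extrapolated value = (2·A(h/2) − A(h)) / (2 − 1)
= (2·(-3.4858379) − (-3.1075343)) / 1
= -3.8641415 / 1 = -3.8641415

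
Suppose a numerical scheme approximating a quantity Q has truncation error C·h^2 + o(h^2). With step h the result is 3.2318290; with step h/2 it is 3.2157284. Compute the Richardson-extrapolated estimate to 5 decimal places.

Extrapolated value = (4·A(h/2) − A(h)) / (4 − 1)
= (4·3.2157284 − 3.2318290) / 3
= 9.6310846 / 3 = 3.2103615

3.21036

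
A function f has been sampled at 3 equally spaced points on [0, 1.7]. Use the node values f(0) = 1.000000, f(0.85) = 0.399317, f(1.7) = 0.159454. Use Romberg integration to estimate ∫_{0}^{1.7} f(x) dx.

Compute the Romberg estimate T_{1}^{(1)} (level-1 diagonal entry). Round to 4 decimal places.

T_{0}^{(0)} (trapezoid, 1 panel, h=1.7000): 0.985536
T_{1}^{(0)} (trapezoid, 2 panels, h=0.8500): 0.832187
T_{1}^{(1)} = 0.832187 + (0.832187 − 0.985536)/3 = 0.781071

0.7811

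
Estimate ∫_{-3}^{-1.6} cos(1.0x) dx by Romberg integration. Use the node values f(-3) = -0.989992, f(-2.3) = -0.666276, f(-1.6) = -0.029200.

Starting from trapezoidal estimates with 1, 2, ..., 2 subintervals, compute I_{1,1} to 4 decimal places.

-0.8597

I_{0,0} (trapezoid, 1 panel, h=1.4000): -0.713434
I_{1,0} (trapezoid, 2 panels, h=0.7000): -0.823110
I_{1,1} = -0.823110 + (-0.823110 − (-0.713434))/3 = -0.859669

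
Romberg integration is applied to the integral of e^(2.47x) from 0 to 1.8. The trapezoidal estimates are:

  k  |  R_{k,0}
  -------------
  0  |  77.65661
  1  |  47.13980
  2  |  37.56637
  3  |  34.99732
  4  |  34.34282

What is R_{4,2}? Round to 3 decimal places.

34.124

R_{3,1} = (4·34.99732 − 37.56637) / 3 = 34.14097
R_{4,1} = 34.34282 + (34.34282 − 34.99732)/3 = 34.12465
R_{4,2} = (16·34.12465 − 34.14097) / 15 = 34.12356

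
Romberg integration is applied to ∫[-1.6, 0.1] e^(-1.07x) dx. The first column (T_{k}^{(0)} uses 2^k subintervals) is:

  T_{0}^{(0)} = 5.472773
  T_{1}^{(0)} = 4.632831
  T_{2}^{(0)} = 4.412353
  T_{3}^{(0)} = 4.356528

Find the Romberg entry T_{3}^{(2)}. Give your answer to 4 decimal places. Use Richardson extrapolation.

Richardson extrapolation on the trapezoidal column (denominator 4−1=3):
T_{2}^{(1)} = (4·4.412353 − 4.632831) / 3 = 4.338860
T_{3}^{(1)} = 4.356528 + (4.356528 − 4.412353)/3 = 4.337920
T_{3}^{(2)} = (16·4.337920 − 4.338860) / 15 = 4.337857

4.3379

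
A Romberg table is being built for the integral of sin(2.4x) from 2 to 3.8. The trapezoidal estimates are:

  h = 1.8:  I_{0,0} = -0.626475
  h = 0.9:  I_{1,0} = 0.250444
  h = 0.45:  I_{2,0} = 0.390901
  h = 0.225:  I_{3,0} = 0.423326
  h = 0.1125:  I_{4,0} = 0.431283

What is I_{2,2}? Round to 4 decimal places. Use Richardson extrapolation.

0.4307

Richardson extrapolation on the trapezoidal column (denominator 4−1=3):
I_{1,1} = (4·0.250444 − (-0.626475)) / 3 = 0.542750
I_{2,1} = (4·0.390901 − 0.250444) / 3 = 0.437720
I_{2,2} = (16·0.437720 − 0.542750) / 15 = 0.430718
(Column j=1 coincides with Simpson's rule on the same nodes.)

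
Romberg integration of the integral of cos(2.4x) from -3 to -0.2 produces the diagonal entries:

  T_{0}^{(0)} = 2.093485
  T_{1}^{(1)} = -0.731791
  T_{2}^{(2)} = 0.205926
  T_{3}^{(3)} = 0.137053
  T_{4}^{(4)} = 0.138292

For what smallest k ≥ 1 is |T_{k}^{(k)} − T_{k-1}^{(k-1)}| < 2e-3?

|T_{1}^{(1)} − T_{0}^{(0)}| = 2.825276 ≥ 2e-3
|T_{2}^{(2)} − T_{1}^{(1)}| = 0.937717 ≥ 2e-3
|T_{3}^{(3)} − T_{2}^{(2)}| = 0.068873 ≥ 2e-3
|T_{4}^{(4)} − T_{3}^{(3)}| = 0.001239 < 2e-3

k = 4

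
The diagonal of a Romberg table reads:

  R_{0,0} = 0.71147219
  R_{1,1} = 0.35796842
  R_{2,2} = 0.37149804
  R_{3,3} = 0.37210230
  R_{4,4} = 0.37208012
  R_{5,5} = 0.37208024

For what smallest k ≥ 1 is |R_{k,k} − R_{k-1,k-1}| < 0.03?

k = 2

|R_{1,1} − R_{0,0}| = 0.35350377 ≥ 0.03
|R_{2,2} − R_{1,1}| = 0.01352962 < 0.03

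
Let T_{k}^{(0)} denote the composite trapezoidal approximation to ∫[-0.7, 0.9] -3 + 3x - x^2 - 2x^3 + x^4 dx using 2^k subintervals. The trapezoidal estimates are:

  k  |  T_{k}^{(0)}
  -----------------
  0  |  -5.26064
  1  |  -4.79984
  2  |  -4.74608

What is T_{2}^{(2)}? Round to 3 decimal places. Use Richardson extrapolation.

Richardson extrapolation on the trapezoidal column (denominator 4−1=3):
T_{1}^{(1)} = (4·(-4.79984) − (-5.26064)) / 3 = -4.64624
T_{2}^{(1)} = -4.74608 + (-4.74608 − (-4.79984))/3 = -4.72816
T_{2}^{(2)} = (16·(-4.72816) − (-4.64624)) / 15 = -4.73362

-4.734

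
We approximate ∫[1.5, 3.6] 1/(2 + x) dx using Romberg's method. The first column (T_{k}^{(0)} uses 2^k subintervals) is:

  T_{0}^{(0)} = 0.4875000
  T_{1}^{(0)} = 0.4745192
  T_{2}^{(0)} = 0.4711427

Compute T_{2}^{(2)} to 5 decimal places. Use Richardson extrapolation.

0.47001

T_{1}^{(1)} = 0.4745192 + (0.4745192 − 0.4875000)/3 = 0.4701923
T_{2}^{(1)} = (4·0.4711427 − 0.4745192) / 3 = 0.4700172
T_{2}^{(2)} = (16·0.4700172 − 0.4701923) / 15 = 0.4700055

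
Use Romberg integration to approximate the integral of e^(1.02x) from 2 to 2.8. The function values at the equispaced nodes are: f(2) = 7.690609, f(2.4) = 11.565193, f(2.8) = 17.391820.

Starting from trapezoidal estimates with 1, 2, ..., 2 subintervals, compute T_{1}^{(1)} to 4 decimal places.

T_{0}^{(0)} (trapezoid, 1 panel, h=0.8000): 10.032972
T_{1}^{(0)} (trapezoid, 2 panels, h=0.4000): 9.642563
T_{1}^{(1)} = 9.642563 + (9.642563 − 10.032972)/3 = 9.512427

9.5124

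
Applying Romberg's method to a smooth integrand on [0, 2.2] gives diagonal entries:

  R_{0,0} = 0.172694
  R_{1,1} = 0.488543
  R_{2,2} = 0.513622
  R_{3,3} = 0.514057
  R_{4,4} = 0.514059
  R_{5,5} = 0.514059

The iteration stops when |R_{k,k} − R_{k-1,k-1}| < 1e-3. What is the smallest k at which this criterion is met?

k = 3

|R_{1,1} − R_{0,0}| = 0.315849 ≥ 1e-3
|R_{2,2} − R_{1,1}| = 0.025079 ≥ 1e-3
|R_{3,3} − R_{2,2}| = 0.000435 < 1e-3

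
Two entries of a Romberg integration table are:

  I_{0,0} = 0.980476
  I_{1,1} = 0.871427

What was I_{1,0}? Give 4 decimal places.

0.8987

From I_{1,1} = (4·I_{1,0} − I_{0,0})/3, solve for I_{1,0}:
4·I_{1,0} = 3·0.871427 + 0.980476 = 3.594757
I_{1,0} = 0.898689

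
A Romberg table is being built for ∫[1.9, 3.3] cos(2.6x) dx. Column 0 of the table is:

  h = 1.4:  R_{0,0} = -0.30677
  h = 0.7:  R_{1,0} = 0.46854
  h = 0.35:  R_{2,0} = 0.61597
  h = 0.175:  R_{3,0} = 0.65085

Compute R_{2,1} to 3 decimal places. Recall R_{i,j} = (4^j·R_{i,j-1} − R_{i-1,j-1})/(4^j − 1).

0.665

Richardson extrapolation on the trapezoidal column (denominator 4−1=3):
R_{2,1} = (4·0.61597 − 0.46854) / 3 = 0.66511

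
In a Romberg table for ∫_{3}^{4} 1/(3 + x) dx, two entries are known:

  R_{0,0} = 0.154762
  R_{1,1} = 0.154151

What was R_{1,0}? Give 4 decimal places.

0.1543

From R_{1,1} = (4·R_{1,0} − R_{0,0})/3, solve for R_{1,0}:
4·R_{1,0} = 3·0.154151 + 0.154762 = 0.617215
R_{1,0} = 0.154304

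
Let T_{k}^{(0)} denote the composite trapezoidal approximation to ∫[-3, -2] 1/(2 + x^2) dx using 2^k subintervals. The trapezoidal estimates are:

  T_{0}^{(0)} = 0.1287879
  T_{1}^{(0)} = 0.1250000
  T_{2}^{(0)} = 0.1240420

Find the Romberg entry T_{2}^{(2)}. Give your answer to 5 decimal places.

Richardson extrapolation on the trapezoidal column (denominator 4−1=3):
T_{1}^{(1)} = (4·0.1250000 − 0.1287879) / 3 = 0.1237374
T_{2}^{(1)} = 0.1240420 + (0.1240420 − 0.1250000)/3 = 0.1237227
T_{2}^{(2)} = 0.1237227 + (0.1237227 − 0.1237374)/15 = 0.1237217

0.12372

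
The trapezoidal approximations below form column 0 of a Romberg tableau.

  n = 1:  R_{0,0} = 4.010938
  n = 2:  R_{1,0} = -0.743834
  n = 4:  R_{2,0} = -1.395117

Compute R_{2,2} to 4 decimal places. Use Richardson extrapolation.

-1.5644

Richardson extrapolation on the trapezoidal column (denominator 4−1=3):
R_{1,1} = (4·(-0.743834) − 4.010938) / 3 = -2.328758
R_{2,1} = (4·(-1.395117) − (-0.743834)) / 3 = -1.612211
R_{2,2} = -1.612211 + (-1.612211 − (-2.328758))/15 = -1.564441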